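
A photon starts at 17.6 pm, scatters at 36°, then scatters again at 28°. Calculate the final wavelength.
18.3474 pm

Apply Compton shift twice:

First scattering at θ₁ = 36°:
Δλ₁ = λ_C(1 - cos(36°))
Δλ₁ = 2.4263 × 0.1910
Δλ₁ = 0.4634 pm

After first scattering:
λ₁ = 17.6 + 0.4634 = 18.0634 pm

Second scattering at θ₂ = 28°:
Δλ₂ = λ_C(1 - cos(28°))
Δλ₂ = 2.4263 × 0.1171
Δλ₂ = 0.2840 pm

Final wavelength:
λ₂ = 18.0634 + 0.2840 = 18.3474 pm

Total shift: Δλ_total = 0.4634 + 0.2840 = 0.7474 pm

(Intermediate values are shown rounded; full precision is carried through to the final answer.)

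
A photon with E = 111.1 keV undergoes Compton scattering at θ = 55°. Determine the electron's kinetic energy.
9.4264 keV

By energy conservation: K_e = E_initial - E_final

First find the scattered photon energy:
Initial wavelength: λ = hc/E = 11.1597 pm
Compton shift: Δλ = λ_C(1 - cos(55°)) = 1.0346 pm
Final wavelength: λ' = 11.1597 + 1.0346 = 12.1943 pm
Final photon energy: E' = hc/λ' = 101.6736 keV

Electron kinetic energy:
K_e = E - E' = 111.1000 - 101.6736 = 9.4264 keV

(Intermediate values are shown rounded; full precision is carried through to the final answer.)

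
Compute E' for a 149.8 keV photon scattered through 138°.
99.1393 keV

First convert energy to wavelength:
λ = hc/E, with hc ≈ 1239.842 keV·pm (i.e. 1239.842 eV·nm)

For E = 149.8 keV = 149800 eV:
λ = 1239.842 keV·pm / 149.8 keV
λ = 8.2766 pm

Calculate the Compton shift:
Δλ = λ_C(1 - cos(138°)) = 2.4263 × 1.7431
Δλ = 4.2294 pm

Final wavelength:
λ' = 8.2766 + 4.2294 = 12.5061 pm

Final energy:
E' = hc/λ' = 1239.842 / 12.5061 = 99.1393 keV

(Intermediate values are shown rounded; full precision is carried through to the final answer.)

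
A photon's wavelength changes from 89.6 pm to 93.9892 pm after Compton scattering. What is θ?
144.00°

First find the wavelength shift:
Δλ = λ' - λ = 93.9892 - 89.6 = 4.3892 pm

Using Δλ = λ_C(1 - cos θ), with λ_C = h/(m_e·c) ≈ 2.42631024 pm:
cos θ = 1 - Δλ/λ_C
cos θ = 1 - 4.3892/2.42631024
cos θ = -0.809002

θ = arccos(-0.809002)
θ = 144.00°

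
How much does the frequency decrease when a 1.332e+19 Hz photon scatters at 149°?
2.222e+18 Hz (decrease)

Convert frequency to wavelength (c = 299792458 m/s):
λ₀ = c/f₀ = 299792458/1.332e+19 = 2.2506941e-11 m = 22.5069 pm

Calculate Compton shift:
Δλ = λ_C(1 - cos(149°)) = 4.5061 pm

Final wavelength:
λ' = λ₀ + Δλ = 22.5069 + 4.5061 = 27.0130 pm

Final frequency:
f' = c/λ' = 299792458/2.7013005e-11 = 1.1098079e+19 Hz

Frequency shift (decrease):
Δf = f₀ - f' = 1.332e+19 - 1.1098079e+19 = 2.222e+18 Hz

(Intermediate values are shown rounded; full precision is carried through to the final answer.)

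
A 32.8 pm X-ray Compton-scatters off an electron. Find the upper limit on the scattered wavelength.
37.6526 pm (at θ = 180°)

The Compton shift is Δλ = λ_C(1 − cos θ).

Since cos θ ranges from −1 to 1, the factor (1 − cos θ) ranges from 0 to 2; the maximum shift occurs at θ = 180° (backscattering):
Δλ_max = 2λ_C = 2 × 2.4263 pm = 4.8526 pm

Maximum scattered wavelength:
λ'_max = λ₀ + Δλ_max = 32.8 + 4.8526 = 37.6526 pm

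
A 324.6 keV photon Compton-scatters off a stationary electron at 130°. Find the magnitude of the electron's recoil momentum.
2.3713e-22 kg·m/s

The electron is initially at rest, so by conservation of momentum:
p⃗_e = p⃗₀ − p⃗'  (incident photon momentum minus scattered photon momentum)

Photon momentum magnitudes (p = h/λ = E/c):
λ₀ = hc/E₀ = 3.8196 pm → p₀ = h/λ₀ = 1.7348e-22 kg·m/s
Δλ = λ_C(1 − cos 130°) = 3.9859 pm
λ' = 7.8055 pm → p' = h/λ' = 8.4890e-23 kg·m/s

The scattered photon makes angle θ = 130° with the incident direction, so by the law of cosines:
|p⃗_e|² = p₀² + p'² − 2p₀p'cos θ
|p⃗_e|² = (1.7348e-22)² + (8.4890e-23)² − 2·1.7348e-22·8.4890e-23·cos(130°)
|p⃗_e| = 2.3713e-22 kg·m/s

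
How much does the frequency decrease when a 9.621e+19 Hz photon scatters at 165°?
5.819e+19 Hz (decrease)

Convert frequency to wavelength (c = 299792458 m/s):
λ₀ = c/f₀ = 299792458/9.621e+19 = 3.1160218e-12 m = 3.1160 pm

Calculate Compton shift:
Δλ = λ_C(1 - cos(165°)) = 4.7699 pm

Final wavelength:
λ' = λ₀ + Δλ = 3.1160 + 4.7699 = 7.8860 pm

Final frequency:
f' = c/λ' = 299792458/7.8859678e-12 = 3.8015938e+19 Hz

Frequency shift (decrease):
Δf = f₀ - f' = 9.621e+19 - 3.8015938e+19 = 5.819e+19 Hz

(Intermediate values are shown rounded; full precision is carried through to the final answer.)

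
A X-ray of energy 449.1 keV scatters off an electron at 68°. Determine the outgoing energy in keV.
289.8097 keV

First convert energy to wavelength:
λ = hc/E, with hc ≈ 1239.842 keV·pm (i.e. 1239.842 eV·nm)

For E = 449.1 keV = 449100 eV:
λ = 1239.842 keV·pm / 449.1 keV
λ = 2.7607 pm

Calculate the Compton shift:
Δλ = λ_C(1 - cos(68°)) = 2.4263 × 0.6254
Δλ = 1.5174 pm

Final wavelength:
λ' = 2.7607 + 1.5174 = 4.2781 pm

Final energy:
E' = hc/λ' = 1239.842 / 4.2781 = 289.8097 keV

(Intermediate values are shown rounded; full precision is carried through to the final answer.)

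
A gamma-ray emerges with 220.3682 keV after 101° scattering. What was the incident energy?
453.0002 keV

Convert final energy to wavelength (hc ≈ 1239.842 keV·pm):
λ' = hc/E' = 1239.842 / 220.3682 = 5.6262 pm

Calculate the Compton shift:
Δλ = λ_C(1 - cos(101°))
Δλ = 2.4263 × (1 - cos(101°))
Δλ = 2.8893 pm

Initial wavelength:
λ = λ' - Δλ = 5.6262 - 2.8893 = 2.7370 pm

Initial energy:
E = hc/λ = 1239.842 / 2.7370 = 453.0002 keV

(Intermediate values are shown rounded; full precision is carried through to the final answer.)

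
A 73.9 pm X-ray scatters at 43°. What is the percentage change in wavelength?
0.8820%

Calculate the Compton shift:
Δλ = λ_C(1 - cos(43°))
Δλ = 2.4263 × (1 - cos(43°))
Δλ = 2.4263 × 0.2686
Δλ = 0.6518 pm

Percentage change:
(Δλ/λ₀) × 100 = (0.6518/73.9) × 100
= 0.8820%

(Intermediate values are shown rounded; full precision is carried through to the final answer.)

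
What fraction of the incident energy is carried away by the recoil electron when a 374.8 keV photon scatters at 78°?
0.3675 (or 36.75%)

Calculate initial and final photon energies:

Initial: E₀ = 374.8 keV → λ₀ = 3.3080 pm
Compton shift: Δλ = 1.9219 pm
Final wavelength: λ' = 5.2299 pm
Final energy: E' = 237.0698 keV

Fractional energy loss:
(E₀ - E')/E₀ = (374.8000 - 237.0698)/374.8000
= 137.7302/374.8000
= 0.3675
= 36.75%

(Intermediate values are shown rounded; full precision is carried through to the final answer.)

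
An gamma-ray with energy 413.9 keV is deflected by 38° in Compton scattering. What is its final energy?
353.2452 keV

First convert energy to wavelength:
λ = hc/E, with hc ≈ 1239.842 keV·pm (i.e. 1239.842 eV·nm)

For E = 413.9 keV = 413900 eV:
λ = 1239.842 keV·pm / 413.9 keV
λ = 2.9955 pm

Calculate the Compton shift:
Δλ = λ_C(1 - cos(38°)) = 2.4263 × 0.2120
Δλ = 0.5144 pm

Final wavelength:
λ' = 2.9955 + 0.5144 = 3.5099 pm

Final energy:
E' = hc/λ' = 1239.842 / 3.5099 = 353.2452 keV

(Intermediate values are shown rounded; full precision is carried through to the final answer.)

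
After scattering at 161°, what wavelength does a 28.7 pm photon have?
33.4204 pm

Using the Compton scattering formula:
λ' = λ + Δλ = λ + λ_C(1 - cos θ)

Given:
- Initial wavelength λ = 28.7 pm
- Scattering angle θ = 161°
- Compton wavelength λ_C ≈ 2.4263 pm

Calculate the shift:
Δλ = 2.4263 × (1 - cos(161°))
Δλ = 2.4263 × 1.9455
Δλ = 4.7204 pm

Final wavelength:
λ' = 28.7 + 4.7204 = 33.4204 pm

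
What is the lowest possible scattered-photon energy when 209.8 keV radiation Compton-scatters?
115.2028 keV (at θ = 180°)

The scattered photon has minimum energy when its wavelength is maximum, i.e., when the Compton shift Δλ = λ_C(1 − cos θ) is maximum. This occurs at θ = 180° (backscattering), giving Δλ_max = 2λ_C = 4.8526 pm.

Initial wavelength: λ₀ = hc/E₀ = 5.9096 pm
Maximum final wavelength: λ'_max = λ₀ + 2λ_C = 5.9096 + 4.8526 = 10.7623 pm
Minimum final energy: E'_min = hc/λ'_max = 115.2028 keV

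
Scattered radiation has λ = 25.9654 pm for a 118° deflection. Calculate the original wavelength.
22.4000 pm

From λ' = λ + Δλ, we have λ = λ' - Δλ

First calculate the Compton shift:
Δλ = λ_C(1 - cos θ)
Δλ = 2.4263 × (1 - cos(118°))
Δλ = 2.4263 × 1.4695
Δλ = 3.5654 pm

Initial wavelength:
λ = λ' - Δλ
λ = 25.9654 - 3.5654
λ = 22.4000 pm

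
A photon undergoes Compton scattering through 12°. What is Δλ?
0.0530 pm

Using the Compton scattering formula:
Δλ = λ_C(1 - cos θ)

where λ_C = h/(m_e·c) ≈ 2.4263 pm is the Compton wavelength of an electron.

For θ = 12°:
cos(12°) = 0.9781
1 - cos(12°) = 0.0219

Δλ = 2.4263 × 0.0219
Δλ = 0.0530 pm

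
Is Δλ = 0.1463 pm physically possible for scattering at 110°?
No, inconsistent

Calculate the expected shift for θ = 110°:

Δλ_expected = λ_C(1 - cos(110°))
Δλ_expected = 2.4263 × (1 - cos(110°))
Δλ_expected = 2.4263 × 1.3420
Δλ_expected = 3.2562 pm

Given shift: 0.1463 pm
Expected shift: 3.2562 pm
Difference: 3.1098 pm

The values do not match. The given shift corresponds to θ ≈ 20.0°, not 110°.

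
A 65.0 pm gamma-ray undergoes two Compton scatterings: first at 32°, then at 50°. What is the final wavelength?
66.2354 pm

Apply Compton shift twice:

First scattering at θ₁ = 32°:
Δλ₁ = λ_C(1 - cos(32°))
Δλ₁ = 2.4263 × 0.1520
Δλ₁ = 0.3687 pm

After first scattering:
λ₁ = 65.0 + 0.3687 = 65.3687 pm

Second scattering at θ₂ = 50°:
Δλ₂ = λ_C(1 - cos(50°))
Δλ₂ = 2.4263 × 0.3572
Δλ₂ = 0.8667 pm

Final wavelength:
λ₂ = 65.3687 + 0.8667 = 66.2354 pm

Total shift: Δλ_total = 0.3687 + 0.8667 = 1.2354 pm

(Intermediate values are shown rounded; full precision is carried through to the final answer.)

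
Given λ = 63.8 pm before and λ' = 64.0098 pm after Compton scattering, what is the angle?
24.00°

First find the wavelength shift:
Δλ = λ' - λ = 64.0098 - 63.8 = 0.2098 pm

Using Δλ = λ_C(1 - cos θ), with λ_C = h/(m_e·c) ≈ 2.42631024 pm:
cos θ = 1 - Δλ/λ_C
cos θ = 1 - 0.2098/2.42631024
cos θ = 0.913531

θ = arccos(0.913531)
θ = 24.00°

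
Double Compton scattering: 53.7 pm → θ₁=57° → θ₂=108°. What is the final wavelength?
57.9809 pm

Apply Compton shift twice:

First scattering at θ₁ = 57°:
Δλ₁ = λ_C(1 - cos(57°))
Δλ₁ = 2.4263 × 0.4554
Δλ₁ = 1.1048 pm

After first scattering:
λ₁ = 53.7 + 1.1048 = 54.8048 pm

Second scattering at θ₂ = 108°:
Δλ₂ = λ_C(1 - cos(108°))
Δλ₂ = 2.4263 × 1.3090
Δλ₂ = 3.1761 pm

Final wavelength:
λ₂ = 54.8048 + 3.1761 = 57.9809 pm

Total shift: Δλ_total = 1.1048 + 3.1761 = 4.2809 pm

(Intermediate values are shown rounded; full precision is carried through to the final answer.)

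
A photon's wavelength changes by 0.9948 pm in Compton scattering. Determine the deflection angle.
53.84°

From the Compton formula Δλ = λ_C(1 - cos θ), we can solve for θ:

cos θ = 1 - Δλ/λ_C

Given:
- Δλ = 0.9948 pm
- λ_C = h/(m_e·c) ≈ 2.42631024 pm

cos θ = 1 - 0.9948/2.42631024
cos θ = 1 - 0.410005
cos θ = 0.589995

θ = arccos(0.589995)
θ = 53.84°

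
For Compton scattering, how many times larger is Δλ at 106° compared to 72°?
106° produces the larger shift by a factor of 1.846

Calculate both shifts using Δλ = λ_C(1 - cos θ):

For θ₁ = 72°:
Δλ₁ = 2.4263 × (1 - cos(72°))
Δλ₁ = 2.4263 × 0.6910
Δλ₁ = 1.6765 pm

For θ₂ = 106°:
Δλ₂ = 2.4263 × (1 - cos(106°))
Δλ₂ = 2.4263 × 1.2756
Δλ₂ = 3.0951 pm

The 106° angle produces the larger shift.
Ratio: 3.0951/1.6765 = 1.846

(Intermediate values are shown rounded; full precision is carried through to the final answer.)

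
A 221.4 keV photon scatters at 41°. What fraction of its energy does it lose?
0.0961 (or 9.61%)

Calculate initial and final photon energies:

Initial: E₀ = 221.4 keV → λ₀ = 5.6000 pm
Compton shift: Δλ = 0.5952 pm
Final wavelength: λ' = 6.1952 pm
Final energy: E' = 200.1308 keV

Fractional energy loss:
(E₀ - E')/E₀ = (221.4000 - 200.1308)/221.4000
= 21.2692/221.4000
= 0.0961
= 9.61%

(Intermediate values are shown rounded; full precision is carried through to the final answer.)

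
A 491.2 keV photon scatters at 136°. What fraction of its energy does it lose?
0.6230 (or 62.30%)

Calculate initial and final photon energies:

Initial: E₀ = 491.2 keV → λ₀ = 2.5241 pm
Compton shift: Δλ = 4.1717 pm
Final wavelength: λ' = 6.6958 pm
Final energy: E' = 185.1682 keV

Fractional energy loss:
(E₀ - E')/E₀ = (491.2000 - 185.1682)/491.2000
= 306.0318/491.2000
= 0.6230
= 62.30%

(Intermediate values are shown rounded; full precision is carried through to the final answer.)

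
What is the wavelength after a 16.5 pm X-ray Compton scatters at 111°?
19.7958 pm

Using the Compton scattering formula:
λ' = λ + Δλ = λ + λ_C(1 - cos θ)

Given:
- Initial wavelength λ = 16.5 pm
- Scattering angle θ = 111°
- Compton wavelength λ_C ≈ 2.4263 pm

Calculate the shift:
Δλ = 2.4263 × (1 - cos(111°))
Δλ = 2.4263 × 1.3584
Δλ = 3.2958 pm

Final wavelength:
λ' = 16.5 + 3.2958 = 19.7958 pm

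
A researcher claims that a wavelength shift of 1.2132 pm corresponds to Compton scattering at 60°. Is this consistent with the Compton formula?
Yes, consistent

Calculate the expected shift for θ = 60°:

Δλ_expected = λ_C(1 - cos(60°))
Δλ_expected = 2.4263 × (1 - cos(60°))
Δλ_expected = 2.4263 × 0.5000
Δλ_expected = 1.2132 pm

Given shift: 1.2132 pm
Expected shift: 1.2132 pm
Difference: 0.0000 pm

The values match. This is consistent with Compton scattering at the stated angle.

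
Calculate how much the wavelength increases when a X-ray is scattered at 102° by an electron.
2.9308 pm

Using the Compton scattering formula:
Δλ = λ_C(1 - cos θ)

where λ_C = h/(m_e·c) ≈ 2.4263 pm is the Compton wavelength of an electron.

For θ = 102°:
cos(102°) = -0.2079
1 - cos(102°) = 1.2079

Δλ = 2.4263 × 1.2079
Δλ = 2.9308 pm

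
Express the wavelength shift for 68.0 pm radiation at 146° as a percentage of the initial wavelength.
6.5262%

Calculate the Compton shift:
Δλ = λ_C(1 - cos(146°))
Δλ = 2.4263 × (1 - cos(146°))
Δλ = 2.4263 × 1.8290
Δλ = 4.4378 pm

Percentage change:
(Δλ/λ₀) × 100 = (4.4378/68.0) × 100
= 6.5262%

(Intermediate values are shown rounded; full precision is carried through to the final answer.)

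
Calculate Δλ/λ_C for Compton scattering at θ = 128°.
1.6157 λ_C

The Compton shift formula is:
Δλ = λ_C(1 - cos θ)

Dividing both sides by λ_C:
Δλ/λ_C = 1 - cos θ

For θ = 128°:
Δλ/λ_C = 1 - cos(128°)
Δλ/λ_C = 1 - -0.6157
Δλ/λ_C = 1.6157

This means the shift is 1.6157 × λ_C = 3.9201 pm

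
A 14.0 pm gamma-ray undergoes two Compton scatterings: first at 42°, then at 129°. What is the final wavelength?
18.5764 pm

Apply Compton shift twice:

First scattering at θ₁ = 42°:
Δλ₁ = λ_C(1 - cos(42°))
Δλ₁ = 2.4263 × 0.2569
Δλ₁ = 0.6232 pm

After first scattering:
λ₁ = 14.0 + 0.6232 = 14.6232 pm

Second scattering at θ₂ = 129°:
Δλ₂ = λ_C(1 - cos(129°))
Δλ₂ = 2.4263 × 1.6293
Δλ₂ = 3.9532 pm

Final wavelength:
λ₂ = 14.6232 + 3.9532 = 18.5764 pm

Total shift: Δλ_total = 0.6232 + 3.9532 = 4.5764 pm

(Intermediate values are shown rounded; full precision is carried through to the final answer.)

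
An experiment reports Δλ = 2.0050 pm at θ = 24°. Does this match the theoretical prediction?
No, inconsistent

Calculate the expected shift for θ = 24°:

Δλ_expected = λ_C(1 - cos(24°))
Δλ_expected = 2.4263 × (1 - cos(24°))
Δλ_expected = 2.4263 × 0.0865
Δλ_expected = 0.2098 pm

Given shift: 2.0050 pm
Expected shift: 0.2098 pm
Difference: 1.7952 pm

The values do not match. The given shift corresponds to θ ≈ 80.0°, not 24°.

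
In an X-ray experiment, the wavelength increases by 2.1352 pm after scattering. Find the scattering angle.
83.11°

From the Compton formula Δλ = λ_C(1 - cos θ), we can solve for θ:

cos θ = 1 - Δλ/λ_C

Given:
- Δλ = 2.1352 pm
- λ_C = h/(m_e·c) ≈ 2.42631024 pm

cos θ = 1 - 2.1352/2.42631024
cos θ = 1 - 0.880019
cos θ = 0.119981

θ = arccos(0.119981)
θ = 83.11°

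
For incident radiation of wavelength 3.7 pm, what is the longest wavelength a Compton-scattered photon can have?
8.5526 pm (at θ = 180°)

The Compton shift is Δλ = λ_C(1 − cos θ).

Since cos θ ranges from −1 to 1, the factor (1 − cos θ) ranges from 0 to 2; the maximum shift occurs at θ = 180° (backscattering):
Δλ_max = 2λ_C = 2 × 2.4263 pm = 4.8526 pm

Maximum scattered wavelength:
λ'_max = λ₀ + Δλ_max = 3.7 + 4.8526 = 8.5526 pm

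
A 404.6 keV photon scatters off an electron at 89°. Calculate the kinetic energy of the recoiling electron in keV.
177.0363 keV

By energy conservation: K_e = E_initial - E_final

First find the scattered photon energy:
Initial wavelength: λ = hc/E = 3.0644 pm
Compton shift: Δλ = λ_C(1 - cos(89°)) = 2.3840 pm
Final wavelength: λ' = 3.0644 + 2.3840 = 5.4483 pm
Final photon energy: E' = hc/λ' = 227.5637 keV

Electron kinetic energy:
K_e = E - E' = 404.6000 - 227.5637 = 177.0363 keV

(Intermediate values are shown rounded; full precision is carried through to the final answer.)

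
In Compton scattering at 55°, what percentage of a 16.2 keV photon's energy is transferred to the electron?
0.0133 (or 1.33%)

Calculate initial and final photon energies:

Initial: E₀ = 16.2 keV → λ₀ = 76.5335 pm
Compton shift: Δλ = 1.0346 pm
Final wavelength: λ' = 77.5681 pm
Final energy: E' = 15.9839 keV

Fractional energy loss:
(E₀ - E')/E₀ = (16.2000 - 15.9839)/16.2000
= 0.2161/16.2000
= 0.0133
= 1.33%

(Intermediate values are shown rounded; full precision is carried through to the final answer.)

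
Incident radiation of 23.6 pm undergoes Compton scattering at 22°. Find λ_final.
23.7767 pm

Using the Compton scattering formula:
λ' = λ + Δλ = λ + λ_C(1 - cos θ)

Given:
- Initial wavelength λ = 23.6 pm
- Scattering angle θ = 22°
- Compton wavelength λ_C ≈ 2.4263 pm

Calculate the shift:
Δλ = 2.4263 × (1 - cos(22°))
Δλ = 2.4263 × 0.0728
Δλ = 0.1767 pm

Final wavelength:
λ' = 23.6 + 0.1767 = 23.7767 pm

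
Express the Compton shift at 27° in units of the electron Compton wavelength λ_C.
0.1090 λ_C

The Compton shift formula is:
Δλ = λ_C(1 - cos θ)

Dividing both sides by λ_C:
Δλ/λ_C = 1 - cos θ

For θ = 27°:
Δλ/λ_C = 1 - cos(27°)
Δλ/λ_C = 1 - 0.8910
Δλ/λ_C = 0.1090

This means the shift is 0.1090 × λ_C = 0.2645 pm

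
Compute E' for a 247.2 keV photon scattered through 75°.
181.9584 keV

First convert energy to wavelength:
λ = hc/E, with hc ≈ 1239.842 keV·pm (i.e. 1239.842 eV·nm)

For E = 247.2 keV = 247200 eV:
λ = 1239.842 keV·pm / 247.2 keV
λ = 5.0155 pm

Calculate the Compton shift:
Δλ = λ_C(1 - cos(75°)) = 2.4263 × 0.7412
Δλ = 1.7983 pm

Final wavelength:
λ' = 5.0155 + 1.7983 = 6.8139 pm

Final energy:
E' = hc/λ' = 1239.842 / 6.8139 = 181.9584 keV

(Intermediate values are shown rounded; full precision is carried through to the final answer.)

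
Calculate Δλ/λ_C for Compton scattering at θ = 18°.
0.0489 λ_C

The Compton shift formula is:
Δλ = λ_C(1 - cos θ)

Dividing both sides by λ_C:
Δλ/λ_C = 1 - cos θ

For θ = 18°:
Δλ/λ_C = 1 - cos(18°)
Δλ/λ_C = 1 - 0.9511
Δλ/λ_C = 0.0489

This means the shift is 0.0489 × λ_C = 0.1188 pm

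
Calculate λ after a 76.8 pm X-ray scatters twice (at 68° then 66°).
79.7568 pm

Apply Compton shift twice:

First scattering at θ₁ = 68°:
Δλ₁ = λ_C(1 - cos(68°))
Δλ₁ = 2.4263 × 0.6254
Δλ₁ = 1.5174 pm

After first scattering:
λ₁ = 76.8 + 1.5174 = 78.3174 pm

Second scattering at θ₂ = 66°:
Δλ₂ = λ_C(1 - cos(66°))
Δλ₂ = 2.4263 × 0.5933
Δλ₂ = 1.4394 pm

Final wavelength:
λ₂ = 78.3174 + 1.4394 = 79.7568 pm

Total shift: Δλ_total = 1.5174 + 1.4394 = 2.9568 pm

(Intermediate values are shown rounded; full precision is carried through to the final answer.)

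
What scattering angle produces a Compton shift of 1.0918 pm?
56.63°

From the Compton formula Δλ = λ_C(1 - cos θ), we can solve for θ:

cos θ = 1 - Δλ/λ_C

Given:
- Δλ = 1.0918 pm
- λ_C = h/(m_e·c) ≈ 2.42631024 pm

cos θ = 1 - 1.0918/2.42631024
cos θ = 1 - 0.449984
cos θ = 0.550016

θ = arccos(0.550016)
θ = 56.63°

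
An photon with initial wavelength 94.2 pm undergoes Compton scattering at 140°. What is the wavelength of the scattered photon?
98.4850 pm

Using the Compton scattering formula:
λ' = λ + Δλ = λ + λ_C(1 - cos θ)

Given:
- Initial wavelength λ = 94.2 pm
- Scattering angle θ = 140°
- Compton wavelength λ_C ≈ 2.4263 pm

Calculate the shift:
Δλ = 2.4263 × (1 - cos(140°))
Δλ = 2.4263 × 1.7660
Δλ = 4.2850 pm

Final wavelength:
λ' = 94.2 + 4.2850 = 98.4850 pm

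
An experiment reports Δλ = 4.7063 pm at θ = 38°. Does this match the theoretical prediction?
No, inconsistent

Calculate the expected shift for θ = 38°:

Δλ_expected = λ_C(1 - cos(38°))
Δλ_expected = 2.4263 × (1 - cos(38°))
Δλ_expected = 2.4263 × 0.2120
Δλ_expected = 0.5144 pm

Given shift: 4.7063 pm
Expected shift: 0.5144 pm
Difference: 4.1919 pm

The values do not match. The given shift corresponds to θ ≈ 160.0°, not 38°.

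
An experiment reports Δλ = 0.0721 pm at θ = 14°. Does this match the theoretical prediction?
Yes, consistent

Calculate the expected shift for θ = 14°:

Δλ_expected = λ_C(1 - cos(14°))
Δλ_expected = 2.4263 × (1 - cos(14°))
Δλ_expected = 2.4263 × 0.0297
Δλ_expected = 0.0721 pm

Given shift: 0.0721 pm
Expected shift: 0.0721 pm
Difference: 0.0000 pm

The values match. This is consistent with Compton scattering at the stated angle.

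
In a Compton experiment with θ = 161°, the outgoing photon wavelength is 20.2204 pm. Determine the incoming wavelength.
15.5000 pm

From λ' = λ + Δλ, we have λ = λ' - Δλ

First calculate the Compton shift:
Δλ = λ_C(1 - cos θ)
Δλ = 2.4263 × (1 - cos(161°))
Δλ = 2.4263 × 1.9455
Δλ = 4.7204 pm

Initial wavelength:
λ = λ' - Δλ
λ = 20.2204 - 4.7204
λ = 15.5000 pm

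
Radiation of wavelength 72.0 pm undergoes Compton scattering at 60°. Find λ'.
73.2132 pm

Using the Compton formula: λ' = λ + λ_C(1 − cos θ)

For θ = 60°, cos θ = 1/2 (exact) = 0.5000, so:
1 − cos 60° = 1 − (1/2) = 0.5000

Δλ = λ_C × 0.5000 = 2.4263 × 0.5000 = 1.2132 pm

λ' = 72.0 + 1.2132 = 73.2132 pm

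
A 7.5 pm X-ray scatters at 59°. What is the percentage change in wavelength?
15.6889%

Calculate the Compton shift:
Δλ = λ_C(1 - cos(59°))
Δλ = 2.4263 × (1 - cos(59°))
Δλ = 2.4263 × 0.4850
Δλ = 1.1767 pm

Percentage change:
(Δλ/λ₀) × 100 = (1.1767/7.5) × 100
= 15.6889%

(Intermediate values are shown rounded; full precision is carried through to the final answer.)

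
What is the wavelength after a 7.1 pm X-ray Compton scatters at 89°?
9.4840 pm

Using the Compton scattering formula:
λ' = λ + Δλ = λ + λ_C(1 - cos θ)

Given:
- Initial wavelength λ = 7.1 pm
- Scattering angle θ = 89°
- Compton wavelength λ_C ≈ 2.4263 pm

Calculate the shift:
Δλ = 2.4263 × (1 - cos(89°))
Δλ = 2.4263 × 0.9825
Δλ = 2.3840 pm

Final wavelength:
λ' = 7.1 + 2.3840 = 9.4840 pm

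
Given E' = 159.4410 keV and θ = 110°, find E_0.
274.2999 keV

Convert final energy to wavelength (hc ≈ 1239.842 keV·pm):
λ' = hc/E' = 1239.842 / 159.4410 = 7.7762 pm

Calculate the Compton shift:
Δλ = λ_C(1 - cos(110°))
Δλ = 2.4263 × (1 - cos(110°))
Δλ = 3.2562 pm

Initial wavelength:
λ = λ' - Δλ = 7.7762 - 3.2562 = 4.5200 pm

Initial energy:
E = hc/λ = 1239.842 / 4.5200 = 274.2999 keV

(Intermediate values are shown rounded; full precision is carried through to the final answer.)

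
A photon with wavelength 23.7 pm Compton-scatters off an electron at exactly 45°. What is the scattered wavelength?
24.4106 pm

Using the Compton formula: λ' = λ + λ_C(1 − cos θ)

For θ = 45°, cos θ = √2/2 (exact) ≈ 0.7071, so:
1 − cos 45° = 1 − (√2/2) ≈ 0.2929

Δλ = λ_C × 0.2929 = 2.4263 × 0.2929 = 0.7106 pm

λ' = 23.7 + 0.7106 = 24.4106 pm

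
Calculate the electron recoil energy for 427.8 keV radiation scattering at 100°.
212.0183 keV

By energy conservation: K_e = E_initial - E_final

First find the scattered photon energy:
Initial wavelength: λ = hc/E = 2.8982 pm
Compton shift: Δλ = λ_C(1 - cos(100°)) = 2.8476 pm
Final wavelength: λ' = 2.8982 + 2.8476 = 5.7458 pm
Final photon energy: E' = hc/λ' = 215.7817 keV

Electron kinetic energy:
K_e = E - E' = 427.8000 - 215.7817 = 212.0183 keV

(Intermediate values are shown rounded; full precision is carried through to the final answer.)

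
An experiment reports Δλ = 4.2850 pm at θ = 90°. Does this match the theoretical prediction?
No, inconsistent

Calculate the expected shift for θ = 90°:

Δλ_expected = λ_C(1 - cos(90°))
Δλ_expected = 2.4263 × (1 - cos(90°))
Δλ_expected = 2.4263 × 1.0000
Δλ_expected = 2.4263 pm

Given shift: 4.2850 pm
Expected shift: 2.4263 pm
Difference: 1.8587 pm

The values do not match. The given shift corresponds to θ ≈ 140.0°, not 90°.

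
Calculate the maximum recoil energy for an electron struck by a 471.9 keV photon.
306.1449 keV

Maximum energy transfer occurs at θ = 180° (backscattering).

Initial photon: E₀ = 471.9 keV → λ₀ = 2.6273 pm

Maximum Compton shift (at 180°):
Δλ_max = 2λ_C = 2 × 2.4263 = 4.8526 pm

Final wavelength:
λ' = 2.6273 + 4.8526 = 7.4800 pm

Minimum photon energy (maximum energy to electron):
E'_min = hc/λ' = 165.7551 keV

Maximum electron kinetic energy:
K_max = E₀ - E'_min = 471.9000 - 165.7551 = 306.1449 keV

(Intermediate values are shown rounded; full precision is carried through to the final answer.)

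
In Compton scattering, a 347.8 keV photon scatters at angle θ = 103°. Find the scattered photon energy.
189.6675 keV

First convert energy to wavelength:
λ = hc/E, with hc ≈ 1239.842 keV·pm (i.e. 1239.842 eV·nm)

For E = 347.8 keV = 347800 eV:
λ = 1239.842 keV·pm / 347.8 keV
λ = 3.5648 pm

Calculate the Compton shift:
Δλ = λ_C(1 - cos(103°)) = 2.4263 × 1.2250
Δλ = 2.9721 pm

Final wavelength:
λ' = 3.5648 + 2.9721 = 6.5369 pm

Final energy:
E' = hc/λ' = 1239.842 / 6.5369 = 189.6675 keV

(Intermediate values are shown rounded; full precision is carried through to the final answer.)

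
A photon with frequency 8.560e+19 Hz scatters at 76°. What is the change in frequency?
2.948e+19 Hz (decrease)

Convert frequency to wavelength (c = 299792458 m/s):
λ₀ = c/f₀ = 299792458/8.560e+19 = 3.5022483e-12 m = 3.5022 pm

Calculate Compton shift:
Δλ = λ_C(1 - cos(76°)) = 1.8393 pm

Final wavelength:
λ' = λ₀ + Δλ = 3.5022 + 1.8393 = 5.3416 pm

Final frequency:
f' = c/λ' = 299792458/5.3415810e-12 = 5.6124293e+19 Hz

Frequency shift (decrease):
Δf = f₀ - f' = 8.560e+19 - 5.6124293e+19 = 2.948e+19 Hz

(Intermediate values are shown rounded; full precision is carried through to the final answer.)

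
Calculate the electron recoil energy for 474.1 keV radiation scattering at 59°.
147.1217 keV

By energy conservation: K_e = E_initial - E_final

First find the scattered photon energy:
Initial wavelength: λ = hc/E = 2.6151 pm
Compton shift: Δλ = λ_C(1 - cos(59°)) = 1.1767 pm
Final wavelength: λ' = 2.6151 + 1.1767 = 3.7918 pm
Final photon energy: E' = hc/λ' = 326.9783 keV

Electron kinetic energy:
K_e = E - E' = 474.1000 - 326.9783 = 147.1217 keV

(Intermediate values are shown rounded; full precision is carried through to the final answer.)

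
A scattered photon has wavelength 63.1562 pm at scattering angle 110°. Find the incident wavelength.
59.9000 pm

From λ' = λ + Δλ, we have λ = λ' - Δλ

First calculate the Compton shift:
Δλ = λ_C(1 - cos θ)
Δλ = 2.4263 × (1 - cos(110°))
Δλ = 2.4263 × 1.3420
Δλ = 3.2562 pm

Initial wavelength:
λ = λ' - Δλ
λ = 63.1562 - 3.2562
λ = 59.9000 pm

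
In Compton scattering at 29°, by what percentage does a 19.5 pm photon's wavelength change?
1.5601%

Calculate the Compton shift:
Δλ = λ_C(1 - cos(29°))
Δλ = 2.4263 × (1 - cos(29°))
Δλ = 2.4263 × 0.1254
Δλ = 0.3042 pm

Percentage change:
(Δλ/λ₀) × 100 = (0.3042/19.5) × 100
= 1.5601%

(Intermediate values are shown rounded; full precision is carried through to the final answer.)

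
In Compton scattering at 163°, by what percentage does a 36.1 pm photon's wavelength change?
13.1485%

Calculate the Compton shift:
Δλ = λ_C(1 - cos(163°))
Δλ = 2.4263 × (1 - cos(163°))
Δλ = 2.4263 × 1.9563
Δλ = 4.7466 pm

Percentage change:
(Δλ/λ₀) × 100 = (4.7466/36.1) × 100
= 13.1485%

(Intermediate values are shown rounded; full precision is carried through to the final answer.)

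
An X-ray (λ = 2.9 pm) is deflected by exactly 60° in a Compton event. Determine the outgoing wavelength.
4.1132 pm

Using the Compton formula: λ' = λ + λ_C(1 − cos θ)

For θ = 60°, cos θ = 1/2 (exact) = 0.5000, so:
1 − cos 60° = 1 − (1/2) = 0.5000

Δλ = λ_C × 0.5000 = 2.4263 × 0.5000 = 1.2132 pm

λ' = 2.9 + 1.2132 = 4.1132 pm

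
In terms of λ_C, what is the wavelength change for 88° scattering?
0.9651 λ_C

The Compton shift formula is:
Δλ = λ_C(1 - cos θ)

Dividing both sides by λ_C:
Δλ/λ_C = 1 - cos θ

For θ = 88°:
Δλ/λ_C = 1 - cos(88°)
Δλ/λ_C = 1 - 0.0349
Δλ/λ_C = 0.9651

This means the shift is 0.9651 × λ_C = 2.3416 pm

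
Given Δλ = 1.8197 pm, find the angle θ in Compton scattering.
75.52°

From the Compton formula Δλ = λ_C(1 - cos θ), we can solve for θ:

cos θ = 1 - Δλ/λ_C

Given:
- Δλ = 1.8197 pm
- λ_C = h/(m_e·c) ≈ 2.42631024 pm

cos θ = 1 - 1.8197/2.42631024
cos θ = 1 - 0.749987
cos θ = 0.250013

θ = arccos(0.250013)
θ = 75.52°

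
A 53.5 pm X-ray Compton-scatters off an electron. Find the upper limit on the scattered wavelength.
58.3526 pm (at θ = 180°)

The Compton shift is Δλ = λ_C(1 − cos θ).

Since cos θ ranges from −1 to 1, the factor (1 − cos θ) ranges from 0 to 2; the maximum shift occurs at θ = 180° (backscattering):
Δλ_max = 2λ_C = 2 × 2.4263 pm = 4.8526 pm

Maximum scattered wavelength:
λ'_max = λ₀ + Δλ_max = 53.5 + 4.8526 = 58.3526 pm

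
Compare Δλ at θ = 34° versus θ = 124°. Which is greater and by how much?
124° produces the larger shift by a factor of 9.120

Calculate both shifts using Δλ = λ_C(1 - cos θ):

For θ₁ = 34°:
Δλ₁ = 2.4263 × (1 - cos(34°))
Δλ₁ = 2.4263 × 0.1710
Δλ₁ = 0.4148 pm

For θ₂ = 124°:
Δλ₂ = 2.4263 × (1 - cos(124°))
Δλ₂ = 2.4263 × 1.5592
Δλ₂ = 3.7831 pm

The 124° angle produces the larger shift.
Ratio: 3.7831/0.4148 = 9.120

(Intermediate values are shown rounded; full precision is carried through to the final answer.)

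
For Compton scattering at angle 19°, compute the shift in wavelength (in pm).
0.1322 pm

Using the Compton scattering formula:
Δλ = λ_C(1 - cos θ)

where λ_C = h/(m_e·c) ≈ 2.4263 pm is the Compton wavelength of an electron.

For θ = 19°:
cos(19°) = 0.9455
1 - cos(19°) = 0.0545

Δλ = 2.4263 × 0.0545
Δλ = 0.1322 pm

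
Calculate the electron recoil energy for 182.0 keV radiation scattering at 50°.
20.5418 keV

By energy conservation: K_e = E_initial - E_final

First find the scattered photon energy:
Initial wavelength: λ = hc/E = 6.8123 pm
Compton shift: Δλ = λ_C(1 - cos(50°)) = 0.8667 pm
Final wavelength: λ' = 6.8123 + 0.8667 = 7.6790 pm
Final photon energy: E' = hc/λ' = 161.4582 keV

Electron kinetic energy:
K_e = E - E' = 182.0000 - 161.4582 = 20.5418 keV

(Intermediate values are shown rounded; full precision is carried through to the final answer.)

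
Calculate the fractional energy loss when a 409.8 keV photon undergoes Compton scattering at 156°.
0.6055 (or 60.55%)

Calculate initial and final photon energies:

Initial: E₀ = 409.8 keV → λ₀ = 3.0255 pm
Compton shift: Δλ = 4.6429 pm
Final wavelength: λ' = 7.6683 pm
Final energy: E' = 161.6833 keV

Fractional energy loss:
(E₀ - E')/E₀ = (409.8000 - 161.6833)/409.8000
= 248.1167/409.8000
= 0.6055
= 60.55%

(Intermediate values are shown rounded; full precision is carried through to the final answer.)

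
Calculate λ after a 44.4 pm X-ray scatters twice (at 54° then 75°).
47.1985 pm

Apply Compton shift twice:

First scattering at θ₁ = 54°:
Δλ₁ = λ_C(1 - cos(54°))
Δλ₁ = 2.4263 × 0.4122
Δλ₁ = 1.0002 pm

After first scattering:
λ₁ = 44.4 + 1.0002 = 45.4002 pm

Second scattering at θ₂ = 75°:
Δλ₂ = λ_C(1 - cos(75°))
Δλ₂ = 2.4263 × 0.7412
Δλ₂ = 1.7983 pm

Final wavelength:
λ₂ = 45.4002 + 1.7983 = 47.1985 pm

Total shift: Δλ_total = 1.0002 + 1.7983 = 2.7985 pm

(Intermediate values are shown rounded; full precision is carried through to the final answer.)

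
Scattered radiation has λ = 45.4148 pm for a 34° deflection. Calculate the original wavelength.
45.0000 pm

From λ' = λ + Δλ, we have λ = λ' - Δλ

First calculate the Compton shift:
Δλ = λ_C(1 - cos θ)
Δλ = 2.4263 × (1 - cos(34°))
Δλ = 2.4263 × 0.1710
Δλ = 0.4148 pm

Initial wavelength:
λ = λ' - Δλ
λ = 45.4148 - 0.4148
λ = 45.0000 pm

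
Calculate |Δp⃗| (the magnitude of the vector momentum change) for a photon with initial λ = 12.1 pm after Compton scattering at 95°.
7.3819e-23 kg·m/s

Photon momentum magnitude is p = h/λ.

Initial momentum:
p₀ = h/λ = 6.6261e-34/1.2100e-11 = 5.4761e-23 kg·m/s

After scattering:
λ' = λ + Δλ = 12.1 + 2.6378 = 14.7378 pm
p' = h/λ' = 6.6261e-34/1.4738e-11 = 4.4960e-23 kg·m/s

Momentum is a vector; the scattered photon's direction makes angle θ = 95° with the incident direction. The magnitude of the vector change Δp⃗ = p⃗₀ − p⃗' is found from the law of cosines:
|Δp⃗|² = p₀² + p'² − 2p₀p'cos θ
|Δp⃗|² = (5.4761e-23)² + (4.4960e-23)² − 2·5.4761e-23·4.4960e-23·cos(95°)
|Δp⃗| = 7.3819e-23 kg·m/s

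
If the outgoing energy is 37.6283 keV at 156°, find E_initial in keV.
43.8000 keV

Convert final energy to wavelength (hc ≈ 1239.842 keV·pm):
λ' = hc/E' = 1239.842 / 37.6283 = 32.9497 pm

Calculate the Compton shift:
Δλ = λ_C(1 - cos(156°))
Δλ = 2.4263 × (1 - cos(156°))
Δλ = 4.6429 pm

Initial wavelength:
λ = λ' - Δλ = 32.9497 - 4.6429 = 28.3069 pm

Initial energy:
E = hc/λ = 1239.842 / 28.3069 = 43.8000 keV

(Intermediate values are shown rounded; full precision is carried through to the final answer.)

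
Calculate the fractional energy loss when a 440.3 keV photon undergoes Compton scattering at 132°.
0.5899 (or 58.99%)

Calculate initial and final photon energies:

Initial: E₀ = 440.3 keV → λ₀ = 2.8159 pm
Compton shift: Δλ = 4.0498 pm
Final wavelength: λ' = 6.8657 pm
Final energy: E' = 180.5841 keV

Fractional energy loss:
(E₀ - E')/E₀ = (440.3000 - 180.5841)/440.3000
= 259.7159/440.3000
= 0.5899
= 58.99%

(Intermediate values are shown rounded; full precision is carried through to the final answer.)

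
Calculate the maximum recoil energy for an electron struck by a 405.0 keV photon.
248.3348 keV

Maximum energy transfer occurs at θ = 180° (backscattering).

Initial photon: E₀ = 405.0 keV → λ₀ = 3.0613 pm

Maximum Compton shift (at 180°):
Δλ_max = 2λ_C = 2 × 2.4263 = 4.8526 pm

Final wavelength:
λ' = 3.0613 + 4.8526 = 7.9140 pm

Minimum photon energy (maximum energy to electron):
E'_min = hc/λ' = 156.6652 keV

Maximum electron kinetic energy:
K_max = E₀ - E'_min = 405.0000 - 156.6652 = 248.3348 keV

(Intermediate values are shown rounded; full precision is carried through to the final answer.)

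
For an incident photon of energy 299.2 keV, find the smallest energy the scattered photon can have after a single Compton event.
137.8142 keV (at θ = 180°)

The scattered photon has minimum energy when its wavelength is maximum, i.e., when the Compton shift Δλ = λ_C(1 − cos θ) is maximum. This occurs at θ = 180° (backscattering), giving Δλ_max = 2λ_C = 4.8526 pm.

Initial wavelength: λ₀ = hc/E₀ = 4.1439 pm
Maximum final wavelength: λ'_max = λ₀ + 2λ_C = 4.1439 + 4.8526 = 8.9965 pm
Minimum final energy: E'_min = hc/λ'_max = 137.8142 keV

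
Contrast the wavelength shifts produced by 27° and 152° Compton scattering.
152° produces the larger shift by a factor of 17.276

Calculate both shifts using Δλ = λ_C(1 - cos θ):

For θ₁ = 27°:
Δλ₁ = 2.4263 × (1 - cos(27°))
Δλ₁ = 2.4263 × 0.1090
Δλ₁ = 0.2645 pm

For θ₂ = 152°:
Δλ₂ = 2.4263 × (1 - cos(152°))
Δλ₂ = 2.4263 × 1.8829
Δλ₂ = 4.5686 pm

The 152° angle produces the larger shift.
Ratio: 4.5686/0.2645 = 17.276

(Intermediate values are shown rounded; full precision is carried through to the final answer.)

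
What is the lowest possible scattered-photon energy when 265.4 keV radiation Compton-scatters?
130.1778 keV (at θ = 180°)

The scattered photon has minimum energy when its wavelength is maximum, i.e., when the Compton shift Δλ = λ_C(1 − cos θ) is maximum. This occurs at θ = 180° (backscattering), giving Δλ_max = 2λ_C = 4.8526 pm.

Initial wavelength: λ₀ = hc/E₀ = 4.6716 pm
Maximum final wavelength: λ'_max = λ₀ + 2λ_C = 4.6716 + 4.8526 = 9.5242 pm
Minimum final energy: E'_min = hc/λ'_max = 130.1778 keV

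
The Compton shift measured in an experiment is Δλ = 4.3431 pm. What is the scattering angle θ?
142.19°

From the Compton formula Δλ = λ_C(1 - cos θ), we can solve for θ:

cos θ = 1 - Δλ/λ_C

Given:
- Δλ = 4.3431 pm
- λ_C = h/(m_e·c) ≈ 2.42631024 pm

cos θ = 1 - 4.3431/2.42631024
cos θ = 1 - 1.790002
cos θ = -0.790002

θ = arccos(-0.790002)
θ = 142.19°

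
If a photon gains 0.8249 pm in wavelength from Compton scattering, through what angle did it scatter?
48.70°

From the Compton formula Δλ = λ_C(1 - cos θ), we can solve for θ:

cos θ = 1 - Δλ/λ_C

Given:
- Δλ = 0.8249 pm
- λ_C = h/(m_e·c) ≈ 2.42631024 pm

cos θ = 1 - 0.8249/2.42631024
cos θ = 1 - 0.339981
cos θ = 0.660019

θ = arccos(0.660019)
θ = 48.70°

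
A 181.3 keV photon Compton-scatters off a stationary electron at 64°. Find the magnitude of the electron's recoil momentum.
9.5143e-23 kg·m/s

The electron is initially at rest, so by conservation of momentum:
p⃗_e = p⃗₀ − p⃗'  (incident photon momentum minus scattered photon momentum)

Photon momentum magnitudes (p = h/λ = E/c):
λ₀ = hc/E₀ = 6.8386 pm → p₀ = h/λ₀ = 9.6892e-23 kg·m/s
Δλ = λ_C(1 − cos 64°) = 1.3627 pm
λ' = 8.2013 pm → p' = h/λ' = 8.0793e-23 kg·m/s

The scattered photon makes angle θ = 64° with the incident direction, so by the law of cosines:
|p⃗_e|² = p₀² + p'² − 2p₀p'cos θ
|p⃗_e|² = (9.6892e-23)² + (8.0793e-23)² − 2·9.6892e-23·8.0793e-23·cos(64°)
|p⃗_e| = 9.5143e-23 kg·m/s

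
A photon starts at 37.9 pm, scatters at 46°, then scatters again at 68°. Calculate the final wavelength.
40.1583 pm

Apply Compton shift twice:

First scattering at θ₁ = 46°:
Δλ₁ = λ_C(1 - cos(46°))
Δλ₁ = 2.4263 × 0.3053
Δλ₁ = 0.7409 pm

After first scattering:
λ₁ = 37.9 + 0.7409 = 38.6409 pm

Second scattering at θ₂ = 68°:
Δλ₂ = λ_C(1 - cos(68°))
Δλ₂ = 2.4263 × 0.6254
Δλ₂ = 1.5174 pm

Final wavelength:
λ₂ = 38.6409 + 1.5174 = 40.1583 pm

Total shift: Δλ_total = 0.7409 + 1.5174 = 2.2583 pm

(Intermediate values are shown rounded; full precision is carried through to the final answer.)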